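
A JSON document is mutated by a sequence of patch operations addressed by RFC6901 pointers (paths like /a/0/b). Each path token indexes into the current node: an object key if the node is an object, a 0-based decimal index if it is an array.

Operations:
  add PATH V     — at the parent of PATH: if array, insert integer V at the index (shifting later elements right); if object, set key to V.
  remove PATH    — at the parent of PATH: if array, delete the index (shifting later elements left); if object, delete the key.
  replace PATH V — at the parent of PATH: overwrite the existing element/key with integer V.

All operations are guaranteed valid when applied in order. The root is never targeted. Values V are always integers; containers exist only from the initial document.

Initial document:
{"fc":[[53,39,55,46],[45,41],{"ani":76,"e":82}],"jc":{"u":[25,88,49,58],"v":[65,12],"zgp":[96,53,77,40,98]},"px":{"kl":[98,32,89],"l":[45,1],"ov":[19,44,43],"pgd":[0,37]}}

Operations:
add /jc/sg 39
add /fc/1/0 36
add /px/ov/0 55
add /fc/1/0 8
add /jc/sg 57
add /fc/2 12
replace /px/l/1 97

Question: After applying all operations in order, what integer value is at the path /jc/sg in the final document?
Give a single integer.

After op 1 (add /jc/sg 39): {"fc":[[53,39,55,46],[45,41],{"ani":76,"e":82}],"jc":{"sg":39,"u":[25,88,49,58],"v":[65,12],"zgp":[96,53,77,40,98]},"px":{"kl":[98,32,89],"l":[45,1],"ov":[19,44,43],"pgd":[0,37]}}
After op 2 (add /fc/1/0 36): {"fc":[[53,39,55,46],[36,45,41],{"ani":76,"e":82}],"jc":{"sg":39,"u":[25,88,49,58],"v":[65,12],"zgp":[96,53,77,40,98]},"px":{"kl":[98,32,89],"l":[45,1],"ov":[19,44,43],"pgd":[0,37]}}
After op 3 (add /px/ov/0 55): {"fc":[[53,39,55,46],[36,45,41],{"ani":76,"e":82}],"jc":{"sg":39,"u":[25,88,49,58],"v":[65,12],"zgp":[96,53,77,40,98]},"px":{"kl":[98,32,89],"l":[45,1],"ov":[55,19,44,43],"pgd":[0,37]}}
After op 4 (add /fc/1/0 8): {"fc":[[53,39,55,46],[8,36,45,41],{"ani":76,"e":82}],"jc":{"sg":39,"u":[25,88,49,58],"v":[65,12],"zgp":[96,53,77,40,98]},"px":{"kl":[98,32,89],"l":[45,1],"ov":[55,19,44,43],"pgd":[0,37]}}
After op 5 (add /jc/sg 57): {"fc":[[53,39,55,46],[8,36,45,41],{"ani":76,"e":82}],"jc":{"sg":57,"u":[25,88,49,58],"v":[65,12],"zgp":[96,53,77,40,98]},"px":{"kl":[98,32,89],"l":[45,1],"ov":[55,19,44,43],"pgd":[0,37]}}
After op 6 (add /fc/2 12): {"fc":[[53,39,55,46],[8,36,45,41],12,{"ani":76,"e":82}],"jc":{"sg":57,"u":[25,88,49,58],"v":[65,12],"zgp":[96,53,77,40,98]},"px":{"kl":[98,32,89],"l":[45,1],"ov":[55,19,44,43],"pgd":[0,37]}}
After op 7 (replace /px/l/1 97): {"fc":[[53,39,55,46],[8,36,45,41],12,{"ani":76,"e":82}],"jc":{"sg":57,"u":[25,88,49,58],"v":[65,12],"zgp":[96,53,77,40,98]},"px":{"kl":[98,32,89],"l":[45,97],"ov":[55,19,44,43],"pgd":[0,37]}}
Value at /jc/sg: 57

Answer: 57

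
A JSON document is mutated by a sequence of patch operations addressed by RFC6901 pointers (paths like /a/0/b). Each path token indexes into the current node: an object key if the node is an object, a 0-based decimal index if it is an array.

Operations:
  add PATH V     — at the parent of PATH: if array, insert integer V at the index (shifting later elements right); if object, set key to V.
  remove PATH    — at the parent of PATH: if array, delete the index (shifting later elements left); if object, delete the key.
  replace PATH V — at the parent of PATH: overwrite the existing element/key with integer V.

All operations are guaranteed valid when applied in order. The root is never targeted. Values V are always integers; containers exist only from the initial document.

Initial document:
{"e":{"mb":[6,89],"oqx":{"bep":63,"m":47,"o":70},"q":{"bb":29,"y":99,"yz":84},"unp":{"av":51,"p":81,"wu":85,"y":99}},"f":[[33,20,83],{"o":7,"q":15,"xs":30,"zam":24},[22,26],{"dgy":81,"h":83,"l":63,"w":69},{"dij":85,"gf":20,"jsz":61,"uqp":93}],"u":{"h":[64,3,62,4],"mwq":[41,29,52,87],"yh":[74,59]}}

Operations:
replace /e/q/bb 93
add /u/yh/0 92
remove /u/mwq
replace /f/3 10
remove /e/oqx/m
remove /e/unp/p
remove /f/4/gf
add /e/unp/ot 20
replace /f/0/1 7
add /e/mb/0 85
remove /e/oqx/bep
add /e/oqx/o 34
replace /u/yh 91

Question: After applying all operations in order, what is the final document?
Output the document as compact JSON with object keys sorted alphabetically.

After op 1 (replace /e/q/bb 93): {"e":{"mb":[6,89],"oqx":{"bep":63,"m":47,"o":70},"q":{"bb":93,"y":99,"yz":84},"unp":{"av":51,"p":81,"wu":85,"y":99}},"f":[[33,20,83],{"o":7,"q":15,"xs":30,"zam":24},[22,26],{"dgy":81,"h":83,"l":63,"w":69},{"dij":85,"gf":20,"jsz":61,"uqp":93}],"u":{"h":[64,3,62,4],"mwq":[41,29,52,87],"yh":[74,59]}}
After op 2 (add /u/yh/0 92): {"e":{"mb":[6,89],"oqx":{"bep":63,"m":47,"o":70},"q":{"bb":93,"y":99,"yz":84},"unp":{"av":51,"p":81,"wu":85,"y":99}},"f":[[33,20,83],{"o":7,"q":15,"xs":30,"zam":24},[22,26],{"dgy":81,"h":83,"l":63,"w":69},{"dij":85,"gf":20,"jsz":61,"uqp":93}],"u":{"h":[64,3,62,4],"mwq":[41,29,52,87],"yh":[92,74,59]}}
After op 3 (remove /u/mwq): {"e":{"mb":[6,89],"oqx":{"bep":63,"m":47,"o":70},"q":{"bb":93,"y":99,"yz":84},"unp":{"av":51,"p":81,"wu":85,"y":99}},"f":[[33,20,83],{"o":7,"q":15,"xs":30,"zam":24},[22,26],{"dgy":81,"h":83,"l":63,"w":69},{"dij":85,"gf":20,"jsz":61,"uqp":93}],"u":{"h":[64,3,62,4],"yh":[92,74,59]}}
After op 4 (replace /f/3 10): {"e":{"mb":[6,89],"oqx":{"bep":63,"m":47,"o":70},"q":{"bb":93,"y":99,"yz":84},"unp":{"av":51,"p":81,"wu":85,"y":99}},"f":[[33,20,83],{"o":7,"q":15,"xs":30,"zam":24},[22,26],10,{"dij":85,"gf":20,"jsz":61,"uqp":93}],"u":{"h":[64,3,62,4],"yh":[92,74,59]}}
After op 5 (remove /e/oqx/m): {"e":{"mb":[6,89],"oqx":{"bep":63,"o":70},"q":{"bb":93,"y":99,"yz":84},"unp":{"av":51,"p":81,"wu":85,"y":99}},"f":[[33,20,83],{"o":7,"q":15,"xs":30,"zam":24},[22,26],10,{"dij":85,"gf":20,"jsz":61,"uqp":93}],"u":{"h":[64,3,62,4],"yh":[92,74,59]}}
After op 6 (remove /e/unp/p): {"e":{"mb":[6,89],"oqx":{"bep":63,"o":70},"q":{"bb":93,"y":99,"yz":84},"unp":{"av":51,"wu":85,"y":99}},"f":[[33,20,83],{"o":7,"q":15,"xs":30,"zam":24},[22,26],10,{"dij":85,"gf":20,"jsz":61,"uqp":93}],"u":{"h":[64,3,62,4],"yh":[92,74,59]}}
After op 7 (remove /f/4/gf): {"e":{"mb":[6,89],"oqx":{"bep":63,"o":70},"q":{"bb":93,"y":99,"yz":84},"unp":{"av":51,"wu":85,"y":99}},"f":[[33,20,83],{"o":7,"q":15,"xs":30,"zam":24},[22,26],10,{"dij":85,"jsz":61,"uqp":93}],"u":{"h":[64,3,62,4],"yh":[92,74,59]}}
After op 8 (add /e/unp/ot 20): {"e":{"mb":[6,89],"oqx":{"bep":63,"o":70},"q":{"bb":93,"y":99,"yz":84},"unp":{"av":51,"ot":20,"wu":85,"y":99}},"f":[[33,20,83],{"o":7,"q":15,"xs":30,"zam":24},[22,26],10,{"dij":85,"jsz":61,"uqp":93}],"u":{"h":[64,3,62,4],"yh":[92,74,59]}}
After op 9 (replace /f/0/1 7): {"e":{"mb":[6,89],"oqx":{"bep":63,"o":70},"q":{"bb":93,"y":99,"yz":84},"unp":{"av":51,"ot":20,"wu":85,"y":99}},"f":[[33,7,83],{"o":7,"q":15,"xs":30,"zam":24},[22,26],10,{"dij":85,"jsz":61,"uqp":93}],"u":{"h":[64,3,62,4],"yh":[92,74,59]}}
After op 10 (add /e/mb/0 85): {"e":{"mb":[85,6,89],"oqx":{"bep":63,"o":70},"q":{"bb":93,"y":99,"yz":84},"unp":{"av":51,"ot":20,"wu":85,"y":99}},"f":[[33,7,83],{"o":7,"q":15,"xs":30,"zam":24},[22,26],10,{"dij":85,"jsz":61,"uqp":93}],"u":{"h":[64,3,62,4],"yh":[92,74,59]}}
After op 11 (remove /e/oqx/bep): {"e":{"mb":[85,6,89],"oqx":{"o":70},"q":{"bb":93,"y":99,"yz":84},"unp":{"av":51,"ot":20,"wu":85,"y":99}},"f":[[33,7,83],{"o":7,"q":15,"xs":30,"zam":24},[22,26],10,{"dij":85,"jsz":61,"uqp":93}],"u":{"h":[64,3,62,4],"yh":[92,74,59]}}
After op 12 (add /e/oqx/o 34): {"e":{"mb":[85,6,89],"oqx":{"o":34},"q":{"bb":93,"y":99,"yz":84},"unp":{"av":51,"ot":20,"wu":85,"y":99}},"f":[[33,7,83],{"o":7,"q":15,"xs":30,"zam":24},[22,26],10,{"dij":85,"jsz":61,"uqp":93}],"u":{"h":[64,3,62,4],"yh":[92,74,59]}}
After op 13 (replace /u/yh 91): {"e":{"mb":[85,6,89],"oqx":{"o":34},"q":{"bb":93,"y":99,"yz":84},"unp":{"av":51,"ot":20,"wu":85,"y":99}},"f":[[33,7,83],{"o":7,"q":15,"xs":30,"zam":24},[22,26],10,{"dij":85,"jsz":61,"uqp":93}],"u":{"h":[64,3,62,4],"yh":91}}

Answer: {"e":{"mb":[85,6,89],"oqx":{"o":34},"q":{"bb":93,"y":99,"yz":84},"unp":{"av":51,"ot":20,"wu":85,"y":99}},"f":[[33,7,83],{"o":7,"q":15,"xs":30,"zam":24},[22,26],10,{"dij":85,"jsz":61,"uqp":93}],"u":{"h":[64,3,62,4],"yh":91}}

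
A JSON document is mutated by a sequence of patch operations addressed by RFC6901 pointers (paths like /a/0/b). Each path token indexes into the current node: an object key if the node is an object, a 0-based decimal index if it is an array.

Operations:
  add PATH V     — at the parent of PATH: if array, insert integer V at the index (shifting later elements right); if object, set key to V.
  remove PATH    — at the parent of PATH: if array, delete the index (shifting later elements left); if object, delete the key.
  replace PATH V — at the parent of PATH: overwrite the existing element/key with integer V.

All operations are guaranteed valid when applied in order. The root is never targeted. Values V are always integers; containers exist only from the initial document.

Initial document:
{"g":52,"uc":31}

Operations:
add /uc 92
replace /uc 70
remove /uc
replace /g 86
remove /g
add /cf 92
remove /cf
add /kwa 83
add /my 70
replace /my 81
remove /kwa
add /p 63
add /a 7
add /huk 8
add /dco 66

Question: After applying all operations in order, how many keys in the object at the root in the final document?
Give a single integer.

Answer: 5

Derivation:
After op 1 (add /uc 92): {"g":52,"uc":92}
After op 2 (replace /uc 70): {"g":52,"uc":70}
After op 3 (remove /uc): {"g":52}
After op 4 (replace /g 86): {"g":86}
After op 5 (remove /g): {}
After op 6 (add /cf 92): {"cf":92}
After op 7 (remove /cf): {}
After op 8 (add /kwa 83): {"kwa":83}
After op 9 (add /my 70): {"kwa":83,"my":70}
After op 10 (replace /my 81): {"kwa":83,"my":81}
After op 11 (remove /kwa): {"my":81}
After op 12 (add /p 63): {"my":81,"p":63}
After op 13 (add /a 7): {"a":7,"my":81,"p":63}
After op 14 (add /huk 8): {"a":7,"huk":8,"my":81,"p":63}
After op 15 (add /dco 66): {"a":7,"dco":66,"huk":8,"my":81,"p":63}
Size at the root: 5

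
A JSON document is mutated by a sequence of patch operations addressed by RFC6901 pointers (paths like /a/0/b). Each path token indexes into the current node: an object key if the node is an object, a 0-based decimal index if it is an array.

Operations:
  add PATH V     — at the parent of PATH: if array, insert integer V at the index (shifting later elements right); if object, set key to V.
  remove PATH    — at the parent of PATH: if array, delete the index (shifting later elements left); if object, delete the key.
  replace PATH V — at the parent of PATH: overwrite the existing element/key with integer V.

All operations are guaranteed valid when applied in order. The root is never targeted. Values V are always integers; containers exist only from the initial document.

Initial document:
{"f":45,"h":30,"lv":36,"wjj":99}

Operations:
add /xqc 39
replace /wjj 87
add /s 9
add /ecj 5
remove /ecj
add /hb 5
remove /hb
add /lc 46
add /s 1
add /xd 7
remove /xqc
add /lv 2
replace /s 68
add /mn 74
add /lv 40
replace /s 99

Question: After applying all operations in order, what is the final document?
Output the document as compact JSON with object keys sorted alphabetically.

After op 1 (add /xqc 39): {"f":45,"h":30,"lv":36,"wjj":99,"xqc":39}
After op 2 (replace /wjj 87): {"f":45,"h":30,"lv":36,"wjj":87,"xqc":39}
After op 3 (add /s 9): {"f":45,"h":30,"lv":36,"s":9,"wjj":87,"xqc":39}
After op 4 (add /ecj 5): {"ecj":5,"f":45,"h":30,"lv":36,"s":9,"wjj":87,"xqc":39}
After op 5 (remove /ecj): {"f":45,"h":30,"lv":36,"s":9,"wjj":87,"xqc":39}
After op 6 (add /hb 5): {"f":45,"h":30,"hb":5,"lv":36,"s":9,"wjj":87,"xqc":39}
After op 7 (remove /hb): {"f":45,"h":30,"lv":36,"s":9,"wjj":87,"xqc":39}
After op 8 (add /lc 46): {"f":45,"h":30,"lc":46,"lv":36,"s":9,"wjj":87,"xqc":39}
After op 9 (add /s 1): {"f":45,"h":30,"lc":46,"lv":36,"s":1,"wjj":87,"xqc":39}
After op 10 (add /xd 7): {"f":45,"h":30,"lc":46,"lv":36,"s":1,"wjj":87,"xd":7,"xqc":39}
After op 11 (remove /xqc): {"f":45,"h":30,"lc":46,"lv":36,"s":1,"wjj":87,"xd":7}
After op 12 (add /lv 2): {"f":45,"h":30,"lc":46,"lv":2,"s":1,"wjj":87,"xd":7}
After op 13 (replace /s 68): {"f":45,"h":30,"lc":46,"lv":2,"s":68,"wjj":87,"xd":7}
After op 14 (add /mn 74): {"f":45,"h":30,"lc":46,"lv":2,"mn":74,"s":68,"wjj":87,"xd":7}
After op 15 (add /lv 40): {"f":45,"h":30,"lc":46,"lv":40,"mn":74,"s":68,"wjj":87,"xd":7}
After op 16 (replace /s 99): {"f":45,"h":30,"lc":46,"lv":40,"mn":74,"s":99,"wjj":87,"xd":7}

Answer: {"f":45,"h":30,"lc":46,"lv":40,"mn":74,"s":99,"wjj":87,"xd":7}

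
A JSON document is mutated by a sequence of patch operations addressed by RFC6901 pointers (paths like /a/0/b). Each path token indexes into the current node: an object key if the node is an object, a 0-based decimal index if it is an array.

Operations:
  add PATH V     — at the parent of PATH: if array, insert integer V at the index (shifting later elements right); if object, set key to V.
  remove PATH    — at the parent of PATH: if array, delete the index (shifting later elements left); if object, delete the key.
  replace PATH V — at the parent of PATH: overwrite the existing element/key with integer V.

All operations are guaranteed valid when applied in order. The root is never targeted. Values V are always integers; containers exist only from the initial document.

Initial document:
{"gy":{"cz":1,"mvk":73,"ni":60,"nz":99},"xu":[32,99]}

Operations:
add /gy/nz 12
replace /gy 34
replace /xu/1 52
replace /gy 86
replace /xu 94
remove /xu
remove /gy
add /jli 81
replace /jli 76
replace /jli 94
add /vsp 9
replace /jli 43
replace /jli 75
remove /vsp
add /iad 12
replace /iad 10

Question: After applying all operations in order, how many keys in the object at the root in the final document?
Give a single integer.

After op 1 (add /gy/nz 12): {"gy":{"cz":1,"mvk":73,"ni":60,"nz":12},"xu":[32,99]}
After op 2 (replace /gy 34): {"gy":34,"xu":[32,99]}
After op 3 (replace /xu/1 52): {"gy":34,"xu":[32,52]}
After op 4 (replace /gy 86): {"gy":86,"xu":[32,52]}
After op 5 (replace /xu 94): {"gy":86,"xu":94}
After op 6 (remove /xu): {"gy":86}
After op 7 (remove /gy): {}
After op 8 (add /jli 81): {"jli":81}
After op 9 (replace /jli 76): {"jli":76}
After op 10 (replace /jli 94): {"jli":94}
After op 11 (add /vsp 9): {"jli":94,"vsp":9}
After op 12 (replace /jli 43): {"jli":43,"vsp":9}
After op 13 (replace /jli 75): {"jli":75,"vsp":9}
After op 14 (remove /vsp): {"jli":75}
After op 15 (add /iad 12): {"iad":12,"jli":75}
After op 16 (replace /iad 10): {"iad":10,"jli":75}
Size at the root: 2

Answer: 2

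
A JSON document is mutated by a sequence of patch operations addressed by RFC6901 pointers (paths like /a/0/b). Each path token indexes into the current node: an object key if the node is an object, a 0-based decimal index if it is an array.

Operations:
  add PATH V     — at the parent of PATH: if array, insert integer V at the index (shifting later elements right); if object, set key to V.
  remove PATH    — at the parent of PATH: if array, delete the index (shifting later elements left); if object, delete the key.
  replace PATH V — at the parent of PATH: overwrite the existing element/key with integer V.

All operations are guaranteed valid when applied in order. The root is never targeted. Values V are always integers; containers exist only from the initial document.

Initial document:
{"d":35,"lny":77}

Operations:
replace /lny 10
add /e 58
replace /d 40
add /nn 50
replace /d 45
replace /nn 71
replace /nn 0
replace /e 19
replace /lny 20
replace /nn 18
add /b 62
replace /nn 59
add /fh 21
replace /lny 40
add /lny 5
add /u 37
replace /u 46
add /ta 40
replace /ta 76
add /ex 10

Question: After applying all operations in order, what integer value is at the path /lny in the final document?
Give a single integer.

After op 1 (replace /lny 10): {"d":35,"lny":10}
After op 2 (add /e 58): {"d":35,"e":58,"lny":10}
After op 3 (replace /d 40): {"d":40,"e":58,"lny":10}
After op 4 (add /nn 50): {"d":40,"e":58,"lny":10,"nn":50}
After op 5 (replace /d 45): {"d":45,"e":58,"lny":10,"nn":50}
After op 6 (replace /nn 71): {"d":45,"e":58,"lny":10,"nn":71}
After op 7 (replace /nn 0): {"d":45,"e":58,"lny":10,"nn":0}
After op 8 (replace /e 19): {"d":45,"e":19,"lny":10,"nn":0}
After op 9 (replace /lny 20): {"d":45,"e":19,"lny":20,"nn":0}
After op 10 (replace /nn 18): {"d":45,"e":19,"lny":20,"nn":18}
After op 11 (add /b 62): {"b":62,"d":45,"e":19,"lny":20,"nn":18}
After op 12 (replace /nn 59): {"b":62,"d":45,"e":19,"lny":20,"nn":59}
After op 13 (add /fh 21): {"b":62,"d":45,"e":19,"fh":21,"lny":20,"nn":59}
After op 14 (replace /lny 40): {"b":62,"d":45,"e":19,"fh":21,"lny":40,"nn":59}
After op 15 (add /lny 5): {"b":62,"d":45,"e":19,"fh":21,"lny":5,"nn":59}
After op 16 (add /u 37): {"b":62,"d":45,"e":19,"fh":21,"lny":5,"nn":59,"u":37}
After op 17 (replace /u 46): {"b":62,"d":45,"e":19,"fh":21,"lny":5,"nn":59,"u":46}
After op 18 (add /ta 40): {"b":62,"d":45,"e":19,"fh":21,"lny":5,"nn":59,"ta":40,"u":46}
After op 19 (replace /ta 76): {"b":62,"d":45,"e":19,"fh":21,"lny":5,"nn":59,"ta":76,"u":46}
After op 20 (add /ex 10): {"b":62,"d":45,"e":19,"ex":10,"fh":21,"lny":5,"nn":59,"ta":76,"u":46}
Value at /lny: 5

Answer: 5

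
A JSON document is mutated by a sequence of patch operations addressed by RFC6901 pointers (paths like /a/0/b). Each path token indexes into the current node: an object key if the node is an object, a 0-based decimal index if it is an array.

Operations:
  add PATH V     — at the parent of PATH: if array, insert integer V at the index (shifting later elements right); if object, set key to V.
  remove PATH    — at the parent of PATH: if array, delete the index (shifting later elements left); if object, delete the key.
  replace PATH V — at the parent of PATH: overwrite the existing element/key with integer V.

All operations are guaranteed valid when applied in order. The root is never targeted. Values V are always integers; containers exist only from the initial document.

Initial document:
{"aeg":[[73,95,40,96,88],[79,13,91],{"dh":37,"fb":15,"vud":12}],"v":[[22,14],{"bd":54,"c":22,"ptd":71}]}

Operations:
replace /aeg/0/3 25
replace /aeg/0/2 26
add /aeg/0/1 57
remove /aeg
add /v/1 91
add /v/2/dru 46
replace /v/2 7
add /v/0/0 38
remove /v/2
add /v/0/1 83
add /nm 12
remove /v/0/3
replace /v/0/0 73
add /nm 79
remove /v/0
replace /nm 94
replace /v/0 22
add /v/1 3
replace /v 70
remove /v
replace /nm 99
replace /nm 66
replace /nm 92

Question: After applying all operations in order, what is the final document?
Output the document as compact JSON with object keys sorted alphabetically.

Answer: {"nm":92}

Derivation:
After op 1 (replace /aeg/0/3 25): {"aeg":[[73,95,40,25,88],[79,13,91],{"dh":37,"fb":15,"vud":12}],"v":[[22,14],{"bd":54,"c":22,"ptd":71}]}
After op 2 (replace /aeg/0/2 26): {"aeg":[[73,95,26,25,88],[79,13,91],{"dh":37,"fb":15,"vud":12}],"v":[[22,14],{"bd":54,"c":22,"ptd":71}]}
After op 3 (add /aeg/0/1 57): {"aeg":[[73,57,95,26,25,88],[79,13,91],{"dh":37,"fb":15,"vud":12}],"v":[[22,14],{"bd":54,"c":22,"ptd":71}]}
After op 4 (remove /aeg): {"v":[[22,14],{"bd":54,"c":22,"ptd":71}]}
After op 5 (add /v/1 91): {"v":[[22,14],91,{"bd":54,"c":22,"ptd":71}]}
After op 6 (add /v/2/dru 46): {"v":[[22,14],91,{"bd":54,"c":22,"dru":46,"ptd":71}]}
After op 7 (replace /v/2 7): {"v":[[22,14],91,7]}
After op 8 (add /v/0/0 38): {"v":[[38,22,14],91,7]}
After op 9 (remove /v/2): {"v":[[38,22,14],91]}
After op 10 (add /v/0/1 83): {"v":[[38,83,22,14],91]}
After op 11 (add /nm 12): {"nm":12,"v":[[38,83,22,14],91]}
After op 12 (remove /v/0/3): {"nm":12,"v":[[38,83,22],91]}
After op 13 (replace /v/0/0 73): {"nm":12,"v":[[73,83,22],91]}
After op 14 (add /nm 79): {"nm":79,"v":[[73,83,22],91]}
After op 15 (remove /v/0): {"nm":79,"v":[91]}
After op 16 (replace /nm 94): {"nm":94,"v":[91]}
After op 17 (replace /v/0 22): {"nm":94,"v":[22]}
After op 18 (add /v/1 3): {"nm":94,"v":[22,3]}
After op 19 (replace /v 70): {"nm":94,"v":70}
After op 20 (remove /v): {"nm":94}
After op 21 (replace /nm 99): {"nm":99}
After op 22 (replace /nm 66): {"nm":66}
After op 23 (replace /nm 92): {"nm":92}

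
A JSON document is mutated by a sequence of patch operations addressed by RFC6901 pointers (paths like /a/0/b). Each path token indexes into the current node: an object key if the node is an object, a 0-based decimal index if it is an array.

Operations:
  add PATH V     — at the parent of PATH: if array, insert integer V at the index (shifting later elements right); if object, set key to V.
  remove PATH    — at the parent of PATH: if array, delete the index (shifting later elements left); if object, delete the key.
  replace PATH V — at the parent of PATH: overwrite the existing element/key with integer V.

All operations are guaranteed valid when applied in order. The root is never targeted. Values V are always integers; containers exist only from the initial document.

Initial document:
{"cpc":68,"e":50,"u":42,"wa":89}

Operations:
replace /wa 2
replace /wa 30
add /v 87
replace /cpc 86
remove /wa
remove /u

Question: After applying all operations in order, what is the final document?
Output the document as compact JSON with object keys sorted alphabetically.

Answer: {"cpc":86,"e":50,"v":87}

Derivation:
After op 1 (replace /wa 2): {"cpc":68,"e":50,"u":42,"wa":2}
After op 2 (replace /wa 30): {"cpc":68,"e":50,"u":42,"wa":30}
After op 3 (add /v 87): {"cpc":68,"e":50,"u":42,"v":87,"wa":30}
After op 4 (replace /cpc 86): {"cpc":86,"e":50,"u":42,"v":87,"wa":30}
After op 5 (remove /wa): {"cpc":86,"e":50,"u":42,"v":87}
After op 6 (remove /u): {"cpc":86,"e":50,"v":87}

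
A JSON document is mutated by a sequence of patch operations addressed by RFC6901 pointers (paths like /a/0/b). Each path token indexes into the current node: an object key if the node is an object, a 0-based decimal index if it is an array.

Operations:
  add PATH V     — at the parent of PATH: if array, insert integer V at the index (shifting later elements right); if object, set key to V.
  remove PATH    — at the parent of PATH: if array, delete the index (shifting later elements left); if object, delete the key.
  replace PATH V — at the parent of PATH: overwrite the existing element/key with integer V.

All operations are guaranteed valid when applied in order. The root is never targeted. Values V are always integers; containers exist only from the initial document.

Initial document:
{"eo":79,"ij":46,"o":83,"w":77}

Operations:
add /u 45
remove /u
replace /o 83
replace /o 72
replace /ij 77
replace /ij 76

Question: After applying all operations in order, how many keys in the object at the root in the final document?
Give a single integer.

Answer: 4

Derivation:
After op 1 (add /u 45): {"eo":79,"ij":46,"o":83,"u":45,"w":77}
After op 2 (remove /u): {"eo":79,"ij":46,"o":83,"w":77}
After op 3 (replace /o 83): {"eo":79,"ij":46,"o":83,"w":77}
After op 4 (replace /o 72): {"eo":79,"ij":46,"o":72,"w":77}
After op 5 (replace /ij 77): {"eo":79,"ij":77,"o":72,"w":77}
After op 6 (replace /ij 76): {"eo":79,"ij":76,"o":72,"w":77}
Size at the root: 4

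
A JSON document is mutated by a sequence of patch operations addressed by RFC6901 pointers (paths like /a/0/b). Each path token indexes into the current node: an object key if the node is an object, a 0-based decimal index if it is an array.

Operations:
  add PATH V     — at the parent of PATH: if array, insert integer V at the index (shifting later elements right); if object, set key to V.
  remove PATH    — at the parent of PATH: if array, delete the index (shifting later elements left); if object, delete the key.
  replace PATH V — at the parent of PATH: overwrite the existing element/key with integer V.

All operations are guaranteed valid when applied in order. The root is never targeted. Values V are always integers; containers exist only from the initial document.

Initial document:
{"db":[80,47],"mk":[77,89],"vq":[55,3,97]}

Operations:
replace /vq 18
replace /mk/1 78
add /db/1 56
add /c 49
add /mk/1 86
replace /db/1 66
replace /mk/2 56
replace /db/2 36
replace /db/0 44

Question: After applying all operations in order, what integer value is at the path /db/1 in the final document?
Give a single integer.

Answer: 66

Derivation:
After op 1 (replace /vq 18): {"db":[80,47],"mk":[77,89],"vq":18}
After op 2 (replace /mk/1 78): {"db":[80,47],"mk":[77,78],"vq":18}
After op 3 (add /db/1 56): {"db":[80,56,47],"mk":[77,78],"vq":18}
After op 4 (add /c 49): {"c":49,"db":[80,56,47],"mk":[77,78],"vq":18}
After op 5 (add /mk/1 86): {"c":49,"db":[80,56,47],"mk":[77,86,78],"vq":18}
After op 6 (replace /db/1 66): {"c":49,"db":[80,66,47],"mk":[77,86,78],"vq":18}
After op 7 (replace /mk/2 56): {"c":49,"db":[80,66,47],"mk":[77,86,56],"vq":18}
After op 8 (replace /db/2 36): {"c":49,"db":[80,66,36],"mk":[77,86,56],"vq":18}
After op 9 (replace /db/0 44): {"c":49,"db":[44,66,36],"mk":[77,86,56],"vq":18}
Value at /db/1: 66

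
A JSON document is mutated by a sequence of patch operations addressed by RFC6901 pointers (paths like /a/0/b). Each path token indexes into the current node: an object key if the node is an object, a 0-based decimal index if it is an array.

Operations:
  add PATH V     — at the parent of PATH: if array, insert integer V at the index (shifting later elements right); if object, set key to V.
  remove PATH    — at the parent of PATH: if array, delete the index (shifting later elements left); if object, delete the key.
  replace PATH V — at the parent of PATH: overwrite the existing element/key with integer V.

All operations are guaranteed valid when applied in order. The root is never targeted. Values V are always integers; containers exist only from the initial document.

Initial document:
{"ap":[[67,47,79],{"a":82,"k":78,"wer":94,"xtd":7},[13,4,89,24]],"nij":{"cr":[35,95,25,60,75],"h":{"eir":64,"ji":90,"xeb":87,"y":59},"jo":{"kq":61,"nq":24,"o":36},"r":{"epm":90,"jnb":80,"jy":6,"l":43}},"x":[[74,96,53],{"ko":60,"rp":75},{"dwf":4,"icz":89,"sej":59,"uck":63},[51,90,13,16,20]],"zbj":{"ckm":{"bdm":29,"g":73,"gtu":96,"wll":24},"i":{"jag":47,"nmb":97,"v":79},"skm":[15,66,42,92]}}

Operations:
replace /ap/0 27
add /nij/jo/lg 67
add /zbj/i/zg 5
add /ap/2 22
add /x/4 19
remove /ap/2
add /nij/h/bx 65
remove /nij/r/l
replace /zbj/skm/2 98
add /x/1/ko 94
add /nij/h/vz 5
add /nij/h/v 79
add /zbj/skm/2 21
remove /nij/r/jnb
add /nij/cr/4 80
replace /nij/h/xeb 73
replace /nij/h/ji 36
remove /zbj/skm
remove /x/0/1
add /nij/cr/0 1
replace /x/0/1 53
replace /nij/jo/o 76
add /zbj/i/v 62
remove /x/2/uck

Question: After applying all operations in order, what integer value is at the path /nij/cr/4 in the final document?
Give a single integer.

Answer: 60

Derivation:
After op 1 (replace /ap/0 27): {"ap":[27,{"a":82,"k":78,"wer":94,"xtd":7},[13,4,89,24]],"nij":{"cr":[35,95,25,60,75],"h":{"eir":64,"ji":90,"xeb":87,"y":59},"jo":{"kq":61,"nq":24,"o":36},"r":{"epm":90,"jnb":80,"jy":6,"l":43}},"x":[[74,96,53],{"ko":60,"rp":75},{"dwf":4,"icz":89,"sej":59,"uck":63},[51,90,13,16,20]],"zbj":{"ckm":{"bdm":29,"g":73,"gtu":96,"wll":24},"i":{"jag":47,"nmb":97,"v":79},"skm":[15,66,42,92]}}
After op 3 (add /zbj/i/zg 5): {"ap":[27,{"a":82,"k":78,"wer":94,"xtd":7},[13,4,89,24]],"nij":{"cr":[35,95,25,60,75],"h":{"eir":64,"ji":90,"xeb":87,"y":59},"jo":{"kq":61,"lg":67,"nq":24,"o":36},"r":{"epm":90,"jnb":80,"jy":6,"l":43}},"x":[[74,96,53],{"ko":60,"rp":75},{"dwf":4,"icz":89,"sej":59,"uck":63},[51,90,13,16,20]],"zbj":{"ckm":{"bdm":29,"g":73,"gtu":96,"wll":24},"i":{"jag":47,"nmb":97,"v":79,"zg":5},"skm":[15,66,42,92]}}
After op 5 (add /x/4 19): {"ap":[27,{"a":82,"k":78,"wer":94,"xtd":7},22,[13,4,89,24]],"nij":{"cr":[35,95,25,60,75],"h":{"eir":64,"ji":90,"xeb":87,"y":59},"jo":{"kq":61,"lg":67,"nq":24,"o":36},"r":{"epm":90,"jnb":80,"jy":6,"l":43}},"x":[[74,96,53],{"ko":60,"rp":75},{"dwf":4,"icz":89,"sej":59,"uck":63},[51,90,13,16,20],19],"zbj":{"ckm":{"bdm":29,"g":73,"gtu":96,"wll":24},"i":{"jag":47,"nmb":97,"v":79,"zg":5},"skm":[15,66,42,92]}}
After op 7 (add /nij/h/bx 65): {"ap":[27,{"a":82,"k":78,"wer":94,"xtd":7},[13,4,89,24]],"nij":{"cr":[35,95,25,60,75],"h":{"bx":65,"eir":64,"ji":90,"xeb":87,"y":59},"jo":{"kq":61,"lg":67,"nq":24,"o":36},"r":{"epm":90,"jnb":80,"jy":6,"l":43}},"x":[[74,96,53],{"ko":60,"rp":75},{"dwf":4,"icz":89,"sej":59,"uck":63},[51,90,13,16,20],19],"zbj":{"ckm":{"bdm":29,"g":73,"gtu":96,"wll":24},"i":{"jag":47,"nmb":97,"v":79,"zg":5},"skm":[15,66,42,92]}}
After op 9 (replace /zbj/skm/2 98): {"ap":[27,{"a":82,"k":78,"wer":94,"xtd":7},[13,4,89,24]],"nij":{"cr":[35,95,25,60,75],"h":{"bx":65,"eir":64,"ji":90,"xeb":87,"y":59},"jo":{"kq":61,"lg":67,"nq":24,"o":36},"r":{"epm":90,"jnb":80,"jy":6}},"x":[[74,96,53],{"ko":60,"rp":75},{"dwf":4,"icz":89,"sej":59,"uck":63},[51,90,13,16,20],19],"zbj":{"ckm":{"bdm":29,"g":73,"gtu":96,"wll":24},"i":{"jag":47,"nmb":97,"v":79,"zg":5},"skm":[15,66,98,92]}}
After op 11 (add /nij/h/vz 5): {"ap":[27,{"a":82,"k":78,"wer":94,"xtd":7},[13,4,89,24]],"nij":{"cr":[35,95,25,60,75],"h":{"bx":65,"eir":64,"ji":90,"vz":5,"xeb":87,"y":59},"jo":{"kq":61,"lg":67,"nq":24,"o":36},"r":{"epm":90,"jnb":80,"jy":6}},"x":[[74,96,53],{"ko":94,"rp":75},{"dwf":4,"icz":89,"sej":59,"uck":63},[51,90,13,16,20],19],"zbj":{"ckm":{"bdm":29,"g":73,"gtu":96,"wll":24},"i":{"jag":47,"nmb":97,"v":79,"zg":5},"skm":[15,66,98,92]}}
After op 13 (add /zbj/skm/2 21): {"ap":[27,{"a":82,"k":78,"wer":94,"xtd":7},[13,4,89,24]],"nij":{"cr":[35,95,25,60,75],"h":{"bx":65,"eir":64,"ji":90,"v":79,"vz":5,"xeb":87,"y":59},"jo":{"kq":61,"lg":67,"nq":24,"o":36},"r":{"epm":90,"jnb":80,"jy":6}},"x":[[74,96,53],{"ko":94,"rp":75},{"dwf":4,"icz":89,"sej":59,"uck":63},[51,90,13,16,20],19],"zbj":{"ckm":{"bdm":29,"g":73,"gtu":96,"wll":24},"i":{"jag":47,"nmb":97,"v":79,"zg":5},"skm":[15,66,21,98,92]}}
After op 15 (add /nij/cr/4 80): {"ap":[27,{"a":82,"k":78,"wer":94,"xtd":7},[13,4,89,24]],"nij":{"cr":[35,95,25,60,80,75],"h":{"bx":65,"eir":64,"ji":90,"v":79,"vz":5,"xeb":87,"y":59},"jo":{"kq":61,"lg":67,"nq":24,"o":36},"r":{"epm":90,"jy":6}},"x":[[74,96,53],{"ko":94,"rp":75},{"dwf":4,"icz":89,"sej":59,"uck":63},[51,90,13,16,20],19],"zbj":{"ckm":{"bdm":29,"g":73,"gtu":96,"wll":24},"i":{"jag":47,"nmb":97,"v":79,"zg":5},"skm":[15,66,21,98,92]}}
After op 17 (replace /nij/h/ji 36): {"ap":[27,{"a":82,"k":78,"wer":94,"xtd":7},[13,4,89,24]],"nij":{"cr":[35,95,25,60,80,75],"h":{"bx":65,"eir":64,"ji":36,"v":79,"vz":5,"xeb":73,"y":59},"jo":{"kq":61,"lg":67,"nq":24,"o":36},"r":{"epm":90,"jy":6}},"x":[[74,96,53],{"ko":94,"rp":75},{"dwf":4,"icz":89,"sej":59,"uck":63},[51,90,13,16,20],19],"zbj":{"ckm":{"bdm":29,"g":73,"gtu":96,"wll":24},"i":{"jag":47,"nmb":97,"v":79,"zg":5},"skm":[15,66,21,98,92]}}
After op 19 (remove /x/0/1): {"ap":[27,{"a":82,"k":78,"wer":94,"xtd":7},[13,4,89,24]],"nij":{"cr":[35,95,25,60,80,75],"h":{"bx":65,"eir":64,"ji":36,"v":79,"vz":5,"xeb":73,"y":59},"jo":{"kq":61,"lg":67,"nq":24,"o":36},"r":{"epm":90,"jy":6}},"x":[[74,53],{"ko":94,"rp":75},{"dwf":4,"icz":89,"sej":59,"uck":63},[51,90,13,16,20],19],"zbj":{"ckm":{"bdm":29,"g":73,"gtu":96,"wll":24},"i":{"jag":47,"nmb":97,"v":79,"zg":5}}}
After op 21 (replace /x/0/1 53): {"ap":[27,{"a":82,"k":78,"wer":94,"xtd":7},[13,4,89,24]],"nij":{"cr":[1,35,95,25,60,80,75],"h":{"bx":65,"eir":64,"ji":36,"v":79,"vz":5,"xeb":73,"y":59},"jo":{"kq":61,"lg":67,"nq":24,"o":36},"r":{"epm":90,"jy":6}},"x":[[74,53],{"ko":94,"rp":75},{"dwf":4,"icz":89,"sej":59,"uck":63},[51,90,13,16,20],19],"zbj":{"ckm":{"bdm":29,"g":73,"gtu":96,"wll":24},"i":{"jag":47,"nmb":97,"v":79,"zg":5}}}
After op 23 (add /zbj/i/v 62): {"ap":[27,{"a":82,"k":78,"wer":94,"xtd":7},[13,4,89,24]],"nij":{"cr":[1,35,95,25,60,80,75],"h":{"bx":65,"eir":64,"ji":36,"v":79,"vz":5,"xeb":73,"y":59},"jo":{"kq":61,"lg":67,"nq":24,"o":76},"r":{"epm":90,"jy":6}},"x":[[74,53],{"ko":94,"rp":75},{"dwf":4,"icz":89,"sej":59,"uck":63},[51,90,13,16,20],19],"zbj":{"ckm":{"bdm":29,"g":73,"gtu":96,"wll":24},"i":{"jag":47,"nmb":97,"v":62,"zg":5}}}
Value at /nij/cr/4: 60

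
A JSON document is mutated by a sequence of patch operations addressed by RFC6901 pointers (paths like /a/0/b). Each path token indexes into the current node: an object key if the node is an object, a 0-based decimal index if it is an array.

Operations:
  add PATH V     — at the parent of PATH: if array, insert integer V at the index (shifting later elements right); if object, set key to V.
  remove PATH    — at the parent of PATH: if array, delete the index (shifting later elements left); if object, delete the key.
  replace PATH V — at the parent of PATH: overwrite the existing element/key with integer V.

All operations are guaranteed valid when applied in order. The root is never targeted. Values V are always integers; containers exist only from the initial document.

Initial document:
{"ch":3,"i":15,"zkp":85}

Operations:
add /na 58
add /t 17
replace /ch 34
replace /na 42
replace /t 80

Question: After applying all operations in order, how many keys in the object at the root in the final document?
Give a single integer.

After op 1 (add /na 58): {"ch":3,"i":15,"na":58,"zkp":85}
After op 2 (add /t 17): {"ch":3,"i":15,"na":58,"t":17,"zkp":85}
After op 3 (replace /ch 34): {"ch":34,"i":15,"na":58,"t":17,"zkp":85}
After op 4 (replace /na 42): {"ch":34,"i":15,"na":42,"t":17,"zkp":85}
After op 5 (replace /t 80): {"ch":34,"i":15,"na":42,"t":80,"zkp":85}
Size at the root: 5

Answer: 5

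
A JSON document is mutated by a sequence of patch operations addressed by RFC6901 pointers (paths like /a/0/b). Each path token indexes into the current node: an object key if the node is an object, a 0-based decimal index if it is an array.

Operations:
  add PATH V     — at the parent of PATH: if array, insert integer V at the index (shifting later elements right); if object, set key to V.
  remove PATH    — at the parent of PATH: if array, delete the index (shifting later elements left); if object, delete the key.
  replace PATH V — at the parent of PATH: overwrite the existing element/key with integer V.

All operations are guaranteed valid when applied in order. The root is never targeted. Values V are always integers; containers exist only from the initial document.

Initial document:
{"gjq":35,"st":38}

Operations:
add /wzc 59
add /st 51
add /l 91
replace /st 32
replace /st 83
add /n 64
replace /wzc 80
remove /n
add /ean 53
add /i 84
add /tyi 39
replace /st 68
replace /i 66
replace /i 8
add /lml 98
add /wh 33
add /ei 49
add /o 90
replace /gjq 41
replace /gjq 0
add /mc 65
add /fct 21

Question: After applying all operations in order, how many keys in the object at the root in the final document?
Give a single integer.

After op 1 (add /wzc 59): {"gjq":35,"st":38,"wzc":59}
After op 2 (add /st 51): {"gjq":35,"st":51,"wzc":59}
After op 3 (add /l 91): {"gjq":35,"l":91,"st":51,"wzc":59}
After op 4 (replace /st 32): {"gjq":35,"l":91,"st":32,"wzc":59}
After op 5 (replace /st 83): {"gjq":35,"l":91,"st":83,"wzc":59}
After op 6 (add /n 64): {"gjq":35,"l":91,"n":64,"st":83,"wzc":59}
After op 7 (replace /wzc 80): {"gjq":35,"l":91,"n":64,"st":83,"wzc":80}
After op 8 (remove /n): {"gjq":35,"l":91,"st":83,"wzc":80}
After op 9 (add /ean 53): {"ean":53,"gjq":35,"l":91,"st":83,"wzc":80}
After op 10 (add /i 84): {"ean":53,"gjq":35,"i":84,"l":91,"st":83,"wzc":80}
After op 11 (add /tyi 39): {"ean":53,"gjq":35,"i":84,"l":91,"st":83,"tyi":39,"wzc":80}
After op 12 (replace /st 68): {"ean":53,"gjq":35,"i":84,"l":91,"st":68,"tyi":39,"wzc":80}
After op 13 (replace /i 66): {"ean":53,"gjq":35,"i":66,"l":91,"st":68,"tyi":39,"wzc":80}
After op 14 (replace /i 8): {"ean":53,"gjq":35,"i":8,"l":91,"st":68,"tyi":39,"wzc":80}
After op 15 (add /lml 98): {"ean":53,"gjq":35,"i":8,"l":91,"lml":98,"st":68,"tyi":39,"wzc":80}
After op 16 (add /wh 33): {"ean":53,"gjq":35,"i":8,"l":91,"lml":98,"st":68,"tyi":39,"wh":33,"wzc":80}
After op 17 (add /ei 49): {"ean":53,"ei":49,"gjq":35,"i":8,"l":91,"lml":98,"st":68,"tyi":39,"wh":33,"wzc":80}
After op 18 (add /o 90): {"ean":53,"ei":49,"gjq":35,"i":8,"l":91,"lml":98,"o":90,"st":68,"tyi":39,"wh":33,"wzc":80}
After op 19 (replace /gjq 41): {"ean":53,"ei":49,"gjq":41,"i":8,"l":91,"lml":98,"o":90,"st":68,"tyi":39,"wh":33,"wzc":80}
After op 20 (replace /gjq 0): {"ean":53,"ei":49,"gjq":0,"i":8,"l":91,"lml":98,"o":90,"st":68,"tyi":39,"wh":33,"wzc":80}
After op 21 (add /mc 65): {"ean":53,"ei":49,"gjq":0,"i":8,"l":91,"lml":98,"mc":65,"o":90,"st":68,"tyi":39,"wh":33,"wzc":80}
After op 22 (add /fct 21): {"ean":53,"ei":49,"fct":21,"gjq":0,"i":8,"l":91,"lml":98,"mc":65,"o":90,"st":68,"tyi":39,"wh":33,"wzc":80}
Size at the root: 13

Answer: 13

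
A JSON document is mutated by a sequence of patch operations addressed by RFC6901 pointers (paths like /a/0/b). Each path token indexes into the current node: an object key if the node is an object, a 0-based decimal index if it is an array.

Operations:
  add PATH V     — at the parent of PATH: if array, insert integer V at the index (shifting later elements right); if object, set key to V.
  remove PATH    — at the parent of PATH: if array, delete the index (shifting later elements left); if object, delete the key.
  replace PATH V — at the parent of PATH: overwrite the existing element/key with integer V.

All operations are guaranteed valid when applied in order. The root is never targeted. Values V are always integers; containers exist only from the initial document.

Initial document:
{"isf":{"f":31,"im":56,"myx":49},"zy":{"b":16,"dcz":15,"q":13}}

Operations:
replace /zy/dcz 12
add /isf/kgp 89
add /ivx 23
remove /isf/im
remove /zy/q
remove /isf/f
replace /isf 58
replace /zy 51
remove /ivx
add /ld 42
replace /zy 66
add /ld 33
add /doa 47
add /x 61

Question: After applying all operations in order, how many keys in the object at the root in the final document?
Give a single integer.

After op 1 (replace /zy/dcz 12): {"isf":{"f":31,"im":56,"myx":49},"zy":{"b":16,"dcz":12,"q":13}}
After op 2 (add /isf/kgp 89): {"isf":{"f":31,"im":56,"kgp":89,"myx":49},"zy":{"b":16,"dcz":12,"q":13}}
After op 3 (add /ivx 23): {"isf":{"f":31,"im":56,"kgp":89,"myx":49},"ivx":23,"zy":{"b":16,"dcz":12,"q":13}}
After op 4 (remove /isf/im): {"isf":{"f":31,"kgp":89,"myx":49},"ivx":23,"zy":{"b":16,"dcz":12,"q":13}}
After op 5 (remove /zy/q): {"isf":{"f":31,"kgp":89,"myx":49},"ivx":23,"zy":{"b":16,"dcz":12}}
After op 6 (remove /isf/f): {"isf":{"kgp":89,"myx":49},"ivx":23,"zy":{"b":16,"dcz":12}}
After op 7 (replace /isf 58): {"isf":58,"ivx":23,"zy":{"b":16,"dcz":12}}
After op 8 (replace /zy 51): {"isf":58,"ivx":23,"zy":51}
After op 9 (remove /ivx): {"isf":58,"zy":51}
After op 10 (add /ld 42): {"isf":58,"ld":42,"zy":51}
After op 11 (replace /zy 66): {"isf":58,"ld":42,"zy":66}
After op 12 (add /ld 33): {"isf":58,"ld":33,"zy":66}
After op 13 (add /doa 47): {"doa":47,"isf":58,"ld":33,"zy":66}
After op 14 (add /x 61): {"doa":47,"isf":58,"ld":33,"x":61,"zy":66}
Size at the root: 5

Answer: 5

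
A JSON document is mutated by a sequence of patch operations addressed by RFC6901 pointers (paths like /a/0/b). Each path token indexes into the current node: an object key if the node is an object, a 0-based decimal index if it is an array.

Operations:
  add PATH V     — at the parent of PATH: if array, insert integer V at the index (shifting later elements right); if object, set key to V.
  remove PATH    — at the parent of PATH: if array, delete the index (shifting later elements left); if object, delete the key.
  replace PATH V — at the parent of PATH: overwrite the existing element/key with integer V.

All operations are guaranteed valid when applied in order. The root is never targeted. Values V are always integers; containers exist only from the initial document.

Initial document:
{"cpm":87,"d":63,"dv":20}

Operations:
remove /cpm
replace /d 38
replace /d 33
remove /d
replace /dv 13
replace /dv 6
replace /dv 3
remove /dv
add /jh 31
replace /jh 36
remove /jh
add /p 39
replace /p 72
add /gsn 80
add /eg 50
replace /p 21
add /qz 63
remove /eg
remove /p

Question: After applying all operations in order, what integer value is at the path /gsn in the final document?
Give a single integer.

Answer: 80

Derivation:
After op 1 (remove /cpm): {"d":63,"dv":20}
After op 2 (replace /d 38): {"d":38,"dv":20}
After op 3 (replace /d 33): {"d":33,"dv":20}
After op 4 (remove /d): {"dv":20}
After op 5 (replace /dv 13): {"dv":13}
After op 6 (replace /dv 6): {"dv":6}
After op 7 (replace /dv 3): {"dv":3}
After op 8 (remove /dv): {}
After op 9 (add /jh 31): {"jh":31}
After op 10 (replace /jh 36): {"jh":36}
After op 11 (remove /jh): {}
After op 12 (add /p 39): {"p":39}
After op 13 (replace /p 72): {"p":72}
After op 14 (add /gsn 80): {"gsn":80,"p":72}
After op 15 (add /eg 50): {"eg":50,"gsn":80,"p":72}
After op 16 (replace /p 21): {"eg":50,"gsn":80,"p":21}
After op 17 (add /qz 63): {"eg":50,"gsn":80,"p":21,"qz":63}
After op 18 (remove /eg): {"gsn":80,"p":21,"qz":63}
After op 19 (remove /p): {"gsn":80,"qz":63}
Value at /gsn: 80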